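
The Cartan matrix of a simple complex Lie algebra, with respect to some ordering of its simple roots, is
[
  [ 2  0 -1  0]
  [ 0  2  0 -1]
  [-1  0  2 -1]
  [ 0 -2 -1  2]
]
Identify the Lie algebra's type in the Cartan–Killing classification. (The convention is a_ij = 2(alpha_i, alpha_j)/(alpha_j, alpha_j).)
The matrix has rank 4 with 2's on the diagonal. Reading the off-diagonal entries as Dynkin edges (a single edge where a_ij = a_ji = -1; a double or triple edge where a_ij * a_ji = 2 or 3), the diagram is a chain of 4 nodes with a double edge at one end; the terminal node there is the unique short simple root (B_4). One simple-root ordering that puts it in standard form is (alpha_1, alpha_3, alpha_4, alpha_2). So the algebra is type B_4, i.e. so(9).

B4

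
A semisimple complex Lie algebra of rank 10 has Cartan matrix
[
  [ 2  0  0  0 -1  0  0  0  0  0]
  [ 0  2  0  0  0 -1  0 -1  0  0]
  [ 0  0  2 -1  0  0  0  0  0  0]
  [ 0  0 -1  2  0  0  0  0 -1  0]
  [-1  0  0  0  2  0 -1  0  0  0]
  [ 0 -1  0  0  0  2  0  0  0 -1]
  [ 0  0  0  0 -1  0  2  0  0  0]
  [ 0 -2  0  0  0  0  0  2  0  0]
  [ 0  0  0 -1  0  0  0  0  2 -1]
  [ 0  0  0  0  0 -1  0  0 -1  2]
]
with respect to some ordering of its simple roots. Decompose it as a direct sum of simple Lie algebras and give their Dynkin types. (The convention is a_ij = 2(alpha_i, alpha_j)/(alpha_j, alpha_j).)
A_3 (sl(4)) + C_7 (sp(14))

The diagram associated to this matrix has two connected components: the simple roots {alpha_1, alpha_5, alpha_7} form a chain of 3 nodes with single edges (A_3), and {alpha_2, alpha_3, alpha_4, alpha_6, alpha_8, alpha_9, alpha_10} form a chain of 7 nodes with a double edge at one end; the terminal node there is the unique long simple root (C_7). A semisimple Lie algebra decomposes uniquely as the direct sum of simple ideals, one per connected component of its Dynkin diagram, so g ≅ A_3 ⊕ C_7 (dimension 15 + 105 = 120).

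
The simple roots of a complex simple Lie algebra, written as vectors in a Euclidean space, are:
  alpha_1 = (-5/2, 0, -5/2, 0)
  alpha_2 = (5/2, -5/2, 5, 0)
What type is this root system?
type G_2

Compute the Cartan integers a_ij = 2(alpha_i, alpha_j)/(alpha_j, alpha_j); the resulting 2x2 Cartan matrix is
[[2, -1], [-3, 2]].
The roots have two lengths (squared-length ratio 3:1); the short ones are alpha_{1}. The associated Dynkin diagram is two nodes joined by a triple edge (G_2), so the type is G_2.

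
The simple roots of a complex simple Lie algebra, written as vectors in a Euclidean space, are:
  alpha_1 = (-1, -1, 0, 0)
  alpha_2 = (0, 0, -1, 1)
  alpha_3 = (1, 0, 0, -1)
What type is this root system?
Compute the Cartan integers a_ij = 2(alpha_i, alpha_j)/(alpha_j, alpha_j); the resulting 3x3 Cartan matrix is
[[2, 0, -1], [0, 2, -1], [-1, -1, 2]].
All simple roots have the same length, so the diagram is simply laced. The associated Dynkin diagram is a chain of 3 nodes with single edges (A_3), so the type is A_3 (the algebra sl(4)).

type A_3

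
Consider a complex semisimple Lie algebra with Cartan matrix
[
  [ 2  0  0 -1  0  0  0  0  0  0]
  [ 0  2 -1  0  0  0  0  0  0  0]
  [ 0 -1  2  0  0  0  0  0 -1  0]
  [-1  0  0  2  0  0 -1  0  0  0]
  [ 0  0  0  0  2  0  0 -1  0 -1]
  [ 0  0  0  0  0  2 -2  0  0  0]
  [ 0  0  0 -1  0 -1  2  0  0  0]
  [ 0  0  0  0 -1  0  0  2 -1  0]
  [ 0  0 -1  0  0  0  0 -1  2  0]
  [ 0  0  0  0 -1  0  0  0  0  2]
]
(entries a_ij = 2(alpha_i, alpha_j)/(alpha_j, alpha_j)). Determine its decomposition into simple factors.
The diagram associated to this matrix has two connected components: the simple roots {alpha_2, alpha_3, alpha_5, alpha_8, alpha_9, alpha_10} form a chain of 6 nodes with single edges (A_6), and {alpha_1, alpha_4, alpha_6, alpha_7} form a chain of 4 nodes with a double edge at one end; the terminal node there is the unique long simple root (C_4). A semisimple Lie algebra decomposes uniquely as the direct sum of simple ideals, one per connected component of its Dynkin diagram, so g ≅ A_6 ⊕ C_4 (dimension 48 + 36 = 84).

type A_6 ⊕ type C_4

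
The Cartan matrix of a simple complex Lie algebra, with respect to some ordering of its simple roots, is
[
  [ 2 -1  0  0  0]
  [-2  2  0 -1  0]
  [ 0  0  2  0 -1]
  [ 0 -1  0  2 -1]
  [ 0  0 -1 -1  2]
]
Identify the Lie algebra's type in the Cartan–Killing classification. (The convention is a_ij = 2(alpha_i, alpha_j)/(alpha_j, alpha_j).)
B5

The matrix has rank 5 with 2's on the diagonal. Reading the off-diagonal entries as Dynkin edges (a single edge where a_ij = a_ji = -1; a double or triple edge where a_ij * a_ji = 2 or 3), the diagram is a chain of 5 nodes with a double edge at one end; the terminal node there is the unique short simple root (B_5). One simple-root ordering that puts it in standard form is (alpha_3, alpha_5, alpha_4, alpha_2, alpha_1). So the algebra is type B_5, i.e. so(11).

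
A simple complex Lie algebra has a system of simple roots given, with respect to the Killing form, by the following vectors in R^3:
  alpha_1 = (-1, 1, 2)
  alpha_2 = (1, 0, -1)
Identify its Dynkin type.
G2

Compute the Cartan integers a_ij = 2(alpha_i, alpha_j)/(alpha_j, alpha_j); the resulting 2x2 Cartan matrix is
[[2, -3], [-1, 2]].
The roots have two lengths (squared-length ratio 3:1); the short ones are alpha_{2}. The associated Dynkin diagram is two nodes joined by a triple edge (G_2), so the type is G_2.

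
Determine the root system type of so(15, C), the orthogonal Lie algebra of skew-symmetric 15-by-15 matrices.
This is so(15) with 15 odd, which has dimension 15(15-1)/2 = 105 and rank (15-1)/2 = 7. In the classification of classical Lie algebras, the orthogonal algebra so(2n+1) in an odd number of variables has type B_n; here n = 7, so the Dynkin diagram is a chain of 7 nodes with a double edge at one end; the terminal node there is the unique short simple root (B_7). Hence the type is B_7.

B_7 (so(15))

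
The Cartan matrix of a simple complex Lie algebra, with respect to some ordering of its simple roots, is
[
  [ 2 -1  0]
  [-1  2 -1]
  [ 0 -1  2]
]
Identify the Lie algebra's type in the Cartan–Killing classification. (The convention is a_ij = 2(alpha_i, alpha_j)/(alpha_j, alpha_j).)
A3

The matrix has rank 3 with 2's on the diagonal. Reading the off-diagonal entries as Dynkin edges (a single edge where a_ij = a_ji = -1; a double or triple edge where a_ij * a_ji = 2 or 3), the diagram is a chain of 3 nodes with single edges (A_3). One simple-root ordering that puts it in standard form is (alpha_3, alpha_2, alpha_1). So the algebra is type A_3, i.e. sl(4).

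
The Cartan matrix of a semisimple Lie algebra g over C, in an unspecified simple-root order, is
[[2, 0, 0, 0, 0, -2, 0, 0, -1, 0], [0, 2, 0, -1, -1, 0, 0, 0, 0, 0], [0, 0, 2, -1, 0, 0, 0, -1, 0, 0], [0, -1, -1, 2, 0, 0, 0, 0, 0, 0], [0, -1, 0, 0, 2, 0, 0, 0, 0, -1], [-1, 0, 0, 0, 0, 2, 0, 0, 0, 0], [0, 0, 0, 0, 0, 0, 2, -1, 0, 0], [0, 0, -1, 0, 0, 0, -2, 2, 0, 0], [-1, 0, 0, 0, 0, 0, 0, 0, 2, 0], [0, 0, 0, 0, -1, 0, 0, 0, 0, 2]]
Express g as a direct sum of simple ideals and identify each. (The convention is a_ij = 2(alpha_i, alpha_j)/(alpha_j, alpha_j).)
type B_3 + type B_7

The diagram associated to this matrix has two connected components: the simple roots {alpha_1, alpha_6, alpha_9} form a chain of 3 nodes with a double edge at one end; the terminal node there is the unique short simple root (B_3), and {alpha_2, alpha_3, alpha_4, alpha_5, alpha_7, alpha_8, alpha_10} form a chain of 7 nodes with a double edge at one end; the terminal node there is the unique short simple root (B_7). A semisimple Lie algebra decomposes uniquely as the direct sum of simple ideals, one per connected component of its Dynkin diagram, so g ≅ B_3 ⊕ B_7 (dimension 21 + 105 = 126).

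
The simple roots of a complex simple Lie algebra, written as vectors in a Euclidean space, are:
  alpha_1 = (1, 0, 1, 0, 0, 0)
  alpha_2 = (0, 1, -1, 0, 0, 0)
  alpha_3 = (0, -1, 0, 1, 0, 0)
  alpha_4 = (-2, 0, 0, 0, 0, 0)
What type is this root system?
Compute the Cartan integers a_ij = 2(alpha_i, alpha_j)/(alpha_j, alpha_j); the resulting 4x4 Cartan matrix is
[[2, -1, 0, -1], [-1, 2, -1, 0], [0, -1, 2, 0], [-2, 0, 0, 2]].
The roots have two lengths (squared-length ratio 2:1); the short ones are alpha_{1,2,3}. The associated Dynkin diagram is a chain of 4 nodes with a double edge at one end; the terminal node there is the unique long simple root (C_4), so the type is C_4 (the algebra sp(8)).

C4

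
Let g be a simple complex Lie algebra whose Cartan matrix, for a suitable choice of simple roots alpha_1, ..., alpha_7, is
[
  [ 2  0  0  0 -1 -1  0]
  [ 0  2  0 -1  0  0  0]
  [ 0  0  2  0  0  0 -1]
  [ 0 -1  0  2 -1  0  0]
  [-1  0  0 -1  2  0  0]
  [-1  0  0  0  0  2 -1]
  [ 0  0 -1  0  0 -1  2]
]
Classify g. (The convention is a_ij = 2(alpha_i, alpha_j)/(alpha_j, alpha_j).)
The matrix has rank 7 with 2's on the diagonal. Reading the off-diagonal entries as Dynkin edges (a single edge where a_ij = a_ji = -1; a double or triple edge where a_ij * a_ji = 2 or 3), the diagram is a chain of 7 nodes with single edges (A_7). One simple-root ordering that puts it in standard form is (alpha_3, alpha_7, alpha_6, alpha_1, alpha_5, alpha_4, alpha_2). So the algebra is type A_7, i.e. sl(8).

A_7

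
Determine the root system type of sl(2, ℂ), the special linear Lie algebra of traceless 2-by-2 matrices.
This is sl(2), which has dimension 2^2 - 1 = 3 and rank 2 - 1 = 1 (a Cartan subalgebra is the diagonal traceless matrices). In the classification of classical Lie algebras, the special linear algebra sl(n+1) has type A_n; here n = 1, so the Dynkin diagram is a chain of 1 nodes with single edges (A_1). Hence the type is A_1.

A1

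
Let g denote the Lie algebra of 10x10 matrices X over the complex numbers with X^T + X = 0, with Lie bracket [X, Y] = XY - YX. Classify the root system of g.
This is so(10) with 10 even, which has dimension 10(10-1)/2 = 45 and rank 10/2 = 5. In the classification of classical Lie algebras, the orthogonal algebra so(2n) in an even number of variables has type D_n; here n = 5, so the Dynkin diagram is a chain of 3 nodes with a fork of two nodes at one end (D_5). Hence the type is D_5.

D5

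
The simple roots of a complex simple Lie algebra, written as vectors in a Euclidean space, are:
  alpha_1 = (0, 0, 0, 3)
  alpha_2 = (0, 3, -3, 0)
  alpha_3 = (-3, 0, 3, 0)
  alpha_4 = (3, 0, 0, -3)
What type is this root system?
Compute the Cartan integers a_ij = 2(alpha_i, alpha_j)/(alpha_j, alpha_j); the resulting 4x4 Cartan matrix is
[[2, 0, 0, -1], [0, 2, -1, 0], [0, -1, 2, -1], [-2, 0, -1, 2]].
The roots have two lengths (squared-length ratio 2:1); the short ones are alpha_{1}. The associated Dynkin diagram is a chain of 4 nodes with a double edge at one end; the terminal node there is the unique short simple root (B_4), so the type is B_4 (the algebra so(9)).

B_4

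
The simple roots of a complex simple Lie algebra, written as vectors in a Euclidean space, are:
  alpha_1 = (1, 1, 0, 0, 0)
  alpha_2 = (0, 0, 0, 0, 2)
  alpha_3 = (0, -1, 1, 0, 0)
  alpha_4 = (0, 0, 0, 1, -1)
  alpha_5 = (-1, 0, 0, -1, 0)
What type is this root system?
C_5 (sp(10))

Compute the Cartan integers a_ij = 2(alpha_i, alpha_j)/(alpha_j, alpha_j); the resulting 5x5 Cartan matrix is
[[2, 0, -1, 0, -1], [0, 2, 0, -2, 0], [-1, 0, 2, 0, 0], [0, -1, 0, 2, -1], [-1, 0, 0, -1, 2]].
The roots have two lengths (squared-length ratio 2:1); the short ones are alpha_{1,3,4,5}. The associated Dynkin diagram is a chain of 5 nodes with a double edge at one end; the terminal node there is the unique long simple root (C_5), so the type is C_5 (the algebra sp(10)).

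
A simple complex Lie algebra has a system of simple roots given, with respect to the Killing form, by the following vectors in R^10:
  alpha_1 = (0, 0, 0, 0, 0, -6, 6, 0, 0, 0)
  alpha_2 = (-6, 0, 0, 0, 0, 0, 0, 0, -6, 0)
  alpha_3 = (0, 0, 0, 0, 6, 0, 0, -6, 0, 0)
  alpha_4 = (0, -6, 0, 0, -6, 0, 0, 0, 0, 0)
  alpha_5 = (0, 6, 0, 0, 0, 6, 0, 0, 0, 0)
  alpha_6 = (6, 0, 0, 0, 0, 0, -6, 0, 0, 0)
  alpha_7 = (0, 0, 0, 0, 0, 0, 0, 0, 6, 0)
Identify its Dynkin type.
Compute the Cartan integers a_ij = 2(alpha_i, alpha_j)/(alpha_j, alpha_j); the resulting 7x7 Cartan matrix is
[[2, 0, 0, 0, -1, -1, 0], [0, 2, 0, 0, 0, -1, -2], [0, 0, 2, -1, 0, 0, 0], [0, 0, -1, 2, -1, 0, 0], [-1, 0, 0, -1, 2, 0, 0], [-1, -1, 0, 0, 0, 2, 0], [0, -1, 0, 0, 0, 0, 2]].
The roots have two lengths (squared-length ratio 2:1); the short ones are alpha_{7}. The associated Dynkin diagram is a chain of 7 nodes with a double edge at one end; the terminal node there is the unique short simple root (B_7), so the type is B_7 (the algebra so(15)).

type B_7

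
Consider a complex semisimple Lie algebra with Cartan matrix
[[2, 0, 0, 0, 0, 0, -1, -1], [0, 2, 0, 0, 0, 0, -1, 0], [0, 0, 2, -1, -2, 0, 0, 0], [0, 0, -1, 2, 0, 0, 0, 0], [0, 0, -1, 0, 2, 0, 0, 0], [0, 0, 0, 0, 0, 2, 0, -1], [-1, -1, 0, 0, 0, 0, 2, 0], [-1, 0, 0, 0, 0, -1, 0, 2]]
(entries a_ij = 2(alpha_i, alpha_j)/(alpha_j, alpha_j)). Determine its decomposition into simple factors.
A_5 (sl(6)) + B_3 (so(7))

The diagram associated to this matrix has two connected components: the simple roots {alpha_1, alpha_2, alpha_6, alpha_7, alpha_8} form a chain of 5 nodes with single edges (A_5), and {alpha_3, alpha_4, alpha_5} form a chain of 3 nodes with a double edge at one end; the terminal node there is the unique short simple root (B_3). A semisimple Lie algebra decomposes uniquely as the direct sum of simple ideals, one per connected component of its Dynkin diagram, so g ≅ A_5 ⊕ B_3 (dimension 35 + 21 = 56).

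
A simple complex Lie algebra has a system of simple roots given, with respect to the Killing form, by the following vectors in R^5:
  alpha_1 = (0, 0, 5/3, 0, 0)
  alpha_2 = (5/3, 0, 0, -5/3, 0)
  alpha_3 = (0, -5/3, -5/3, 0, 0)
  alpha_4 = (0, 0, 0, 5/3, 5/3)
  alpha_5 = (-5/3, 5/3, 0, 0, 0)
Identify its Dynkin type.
B5

Compute the Cartan integers a_ij = 2(alpha_i, alpha_j)/(alpha_j, alpha_j); the resulting 5x5 Cartan matrix is
[[2, 0, -1, 0, 0], [0, 2, 0, -1, -1], [-2, 0, 2, 0, -1], [0, -1, 0, 2, 0], [0, -1, -1, 0, 2]].
The roots have two lengths (squared-length ratio 2:1); the short ones are alpha_{1}. The associated Dynkin diagram is a chain of 5 nodes with a double edge at one end; the terminal node there is the unique short simple root (B_5), so the type is B_5 (the algebra so(11)).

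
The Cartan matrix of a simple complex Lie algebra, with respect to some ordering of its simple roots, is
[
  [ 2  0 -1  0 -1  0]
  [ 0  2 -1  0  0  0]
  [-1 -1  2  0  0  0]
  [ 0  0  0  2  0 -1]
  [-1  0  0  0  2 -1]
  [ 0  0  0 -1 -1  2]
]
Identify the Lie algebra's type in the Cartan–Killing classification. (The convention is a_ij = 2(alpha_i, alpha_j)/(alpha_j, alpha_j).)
type A_6

The matrix has rank 6 with 2's on the diagonal. Reading the off-diagonal entries as Dynkin edges (a single edge where a_ij = a_ji = -1; a double or triple edge where a_ij * a_ji = 2 or 3), the diagram is a chain of 6 nodes with single edges (A_6). One simple-root ordering that puts it in standard form is (alpha_4, alpha_6, alpha_5, alpha_1, alpha_3, alpha_2). So the algebra is type A_6, i.e. sl(7).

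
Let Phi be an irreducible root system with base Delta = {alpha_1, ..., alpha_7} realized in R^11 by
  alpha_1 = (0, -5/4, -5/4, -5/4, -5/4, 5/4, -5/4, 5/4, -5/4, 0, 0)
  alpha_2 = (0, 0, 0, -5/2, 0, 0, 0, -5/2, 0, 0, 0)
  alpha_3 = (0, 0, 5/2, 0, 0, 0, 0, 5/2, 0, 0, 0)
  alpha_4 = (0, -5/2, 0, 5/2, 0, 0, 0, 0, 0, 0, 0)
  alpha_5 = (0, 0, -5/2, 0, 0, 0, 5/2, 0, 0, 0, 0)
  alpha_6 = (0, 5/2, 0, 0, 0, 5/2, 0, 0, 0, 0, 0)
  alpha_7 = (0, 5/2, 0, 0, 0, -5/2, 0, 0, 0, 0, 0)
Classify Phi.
Compute the Cartan integers a_ij = 2(alpha_i, alpha_j)/(alpha_j, alpha_j); the resulting 7x7 Cartan matrix is
[[2, 0, 0, 0, 0, 0, -1], [0, 2, -1, -1, 0, 0, 0], [0, -1, 2, 0, -1, 0, 0], [0, -1, 0, 2, 0, -1, -1], [0, 0, -1, 0, 2, 0, 0], [0, 0, 0, -1, 0, 2, 0], [-1, 0, 0, -1, 0, 0, 2]].
All simple roots have the same length, so the diagram is simply laced. The associated Dynkin diagram is a chain of 6 nodes with one extra node attached to the third node from one end (E_7), so the type is E_7.

E_7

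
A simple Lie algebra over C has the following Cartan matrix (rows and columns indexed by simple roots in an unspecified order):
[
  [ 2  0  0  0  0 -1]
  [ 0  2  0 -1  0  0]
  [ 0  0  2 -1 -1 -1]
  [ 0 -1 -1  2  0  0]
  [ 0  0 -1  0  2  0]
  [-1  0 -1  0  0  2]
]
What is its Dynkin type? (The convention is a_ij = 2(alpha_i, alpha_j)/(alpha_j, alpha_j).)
The matrix has rank 6 with 2's on the diagonal. Reading the off-diagonal entries as Dynkin edges (a single edge where a_ij = a_ji = -1; a double or triple edge where a_ij * a_ji = 2 or 3), the diagram is a chain of 5 nodes with one extra node attached to the third node from one end (E_6). One simple-root ordering that puts it in standard form is (alpha_1, alpha_5, alpha_6, alpha_3, alpha_4, alpha_2). So the algebra is type E_6.

E6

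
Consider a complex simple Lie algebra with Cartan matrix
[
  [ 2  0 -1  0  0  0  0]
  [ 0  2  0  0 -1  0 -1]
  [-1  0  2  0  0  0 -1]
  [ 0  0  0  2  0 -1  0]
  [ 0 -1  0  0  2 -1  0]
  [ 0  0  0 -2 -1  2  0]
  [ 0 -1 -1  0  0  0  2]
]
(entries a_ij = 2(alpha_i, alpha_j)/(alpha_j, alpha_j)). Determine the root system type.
The matrix has rank 7 with 2's on the diagonal. Reading the off-diagonal entries as Dynkin edges (a single edge where a_ij = a_ji = -1; a double or triple edge where a_ij * a_ji = 2 or 3), the diagram is a chain of 7 nodes with a double edge at one end; the terminal node there is the unique short simple root (B_7). One simple-root ordering that puts it in standard form is (alpha_1, alpha_3, alpha_7, alpha_2, alpha_5, alpha_6, alpha_4). So the algebra is type B_7, i.e. so(15).

B7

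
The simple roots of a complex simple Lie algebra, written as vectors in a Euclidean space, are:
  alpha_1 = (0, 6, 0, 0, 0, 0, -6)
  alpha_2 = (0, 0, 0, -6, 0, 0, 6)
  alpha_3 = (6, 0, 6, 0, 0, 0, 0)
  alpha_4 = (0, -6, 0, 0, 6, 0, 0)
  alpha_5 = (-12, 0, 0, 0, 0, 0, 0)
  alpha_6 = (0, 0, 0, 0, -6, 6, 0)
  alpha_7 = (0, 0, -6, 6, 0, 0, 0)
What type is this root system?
C7

Compute the Cartan integers a_ij = 2(alpha_i, alpha_j)/(alpha_j, alpha_j); the resulting 7x7 Cartan matrix is
[[2, -1, 0, -1, 0, 0, 0], [-1, 2, 0, 0, 0, 0, -1], [0, 0, 2, 0, -1, 0, -1], [-1, 0, 0, 2, 0, -1, 0], [0, 0, -2, 0, 2, 0, 0], [0, 0, 0, -1, 0, 2, 0], [0, -1, -1, 0, 0, 0, 2]].
The roots have two lengths (squared-length ratio 2:1); the short ones are alpha_{1,2,3,4,6,7}. The associated Dynkin diagram is a chain of 7 nodes with a double edge at one end; the terminal node there is the unique long simple root (C_7), so the type is C_7 (the algebra sp(14)).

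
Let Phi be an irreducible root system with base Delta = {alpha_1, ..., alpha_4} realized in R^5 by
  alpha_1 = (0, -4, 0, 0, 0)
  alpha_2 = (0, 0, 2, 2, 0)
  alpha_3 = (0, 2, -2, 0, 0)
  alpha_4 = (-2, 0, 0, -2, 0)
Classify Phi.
Compute the Cartan integers a_ij = 2(alpha_i, alpha_j)/(alpha_j, alpha_j); the resulting 4x4 Cartan matrix is
[[2, 0, -2, 0], [0, 2, -1, -1], [-1, -1, 2, 0], [0, -1, 0, 2]].
The roots have two lengths (squared-length ratio 2:1); the short ones are alpha_{2,3,4}. The associated Dynkin diagram is a chain of 4 nodes with a double edge at one end; the terminal node there is the unique long simple root (C_4), so the type is C_4 (the algebra sp(8)).

type C_4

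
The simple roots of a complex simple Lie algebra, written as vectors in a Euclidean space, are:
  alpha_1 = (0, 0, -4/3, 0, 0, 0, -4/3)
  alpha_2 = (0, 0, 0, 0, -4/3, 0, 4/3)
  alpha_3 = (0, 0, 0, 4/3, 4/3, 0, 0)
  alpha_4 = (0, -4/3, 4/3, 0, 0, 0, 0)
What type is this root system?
type A_4

Compute the Cartan integers a_ij = 2(alpha_i, alpha_j)/(alpha_j, alpha_j); the resulting 4x4 Cartan matrix is
[[2, -1, 0, -1], [-1, 2, -1, 0], [0, -1, 2, 0], [-1, 0, 0, 2]].
All simple roots have the same length, so the diagram is simply laced. The associated Dynkin diagram is a chain of 4 nodes with single edges (A_4), so the type is A_4 (the algebra sl(5)).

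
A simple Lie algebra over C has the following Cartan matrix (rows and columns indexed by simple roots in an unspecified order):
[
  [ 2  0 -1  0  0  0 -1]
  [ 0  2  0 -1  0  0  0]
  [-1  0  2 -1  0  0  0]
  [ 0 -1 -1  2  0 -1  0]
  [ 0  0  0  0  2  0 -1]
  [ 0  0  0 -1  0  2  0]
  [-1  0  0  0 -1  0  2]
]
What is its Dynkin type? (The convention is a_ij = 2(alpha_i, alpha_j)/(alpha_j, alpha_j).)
The matrix has rank 7 with 2's on the diagonal. Reading the off-diagonal entries as Dynkin edges (a single edge where a_ij = a_ji = -1; a double or triple edge where a_ij * a_ji = 2 or 3), the diagram is a chain of 5 nodes with a fork of two nodes at one end (D_7). One simple-root ordering that puts it in standard form is (alpha_5, alpha_7, alpha_1, alpha_3, alpha_4, alpha_6, alpha_2). So the algebra is type D_7, i.e. so(14).

D7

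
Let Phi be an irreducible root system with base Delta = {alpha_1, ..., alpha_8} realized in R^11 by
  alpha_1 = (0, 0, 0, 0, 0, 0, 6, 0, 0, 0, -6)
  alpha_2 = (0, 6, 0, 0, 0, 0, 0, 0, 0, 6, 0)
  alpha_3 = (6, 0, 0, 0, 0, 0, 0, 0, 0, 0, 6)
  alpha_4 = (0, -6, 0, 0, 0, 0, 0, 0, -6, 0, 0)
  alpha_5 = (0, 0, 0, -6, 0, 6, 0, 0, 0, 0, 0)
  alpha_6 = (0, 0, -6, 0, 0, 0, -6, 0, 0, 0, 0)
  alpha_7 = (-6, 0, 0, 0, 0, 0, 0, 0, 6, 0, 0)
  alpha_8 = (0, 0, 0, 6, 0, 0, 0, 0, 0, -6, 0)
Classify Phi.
A_8

Compute the Cartan integers a_ij = 2(alpha_i, alpha_j)/(alpha_j, alpha_j); the resulting 8x8 Cartan matrix is
[[2, 0, -1, 0, 0, -1, 0, 0], [0, 2, 0, -1, 0, 0, 0, -1], [-1, 0, 2, 0, 0, 0, -1, 0], [0, -1, 0, 2, 0, 0, -1, 0], [0, 0, 0, 0, 2, 0, 0, -1], [-1, 0, 0, 0, 0, 2, 0, 0], [0, 0, -1, -1, 0, 0, 2, 0], [0, -1, 0, 0, -1, 0, 0, 2]].
All simple roots have the same length, so the diagram is simply laced. The associated Dynkin diagram is a chain of 8 nodes with single edges (A_8), so the type is A_8 (the algebra sl(9)).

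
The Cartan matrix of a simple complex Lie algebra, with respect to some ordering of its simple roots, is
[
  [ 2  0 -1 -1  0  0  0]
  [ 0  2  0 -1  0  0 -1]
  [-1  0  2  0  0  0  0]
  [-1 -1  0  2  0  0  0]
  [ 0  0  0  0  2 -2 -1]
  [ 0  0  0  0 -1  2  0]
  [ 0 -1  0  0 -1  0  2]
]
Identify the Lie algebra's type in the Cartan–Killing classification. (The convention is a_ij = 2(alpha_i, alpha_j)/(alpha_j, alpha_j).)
B7

The matrix has rank 7 with 2's on the diagonal. Reading the off-diagonal entries as Dynkin edges (a single edge where a_ij = a_ji = -1; a double or triple edge where a_ij * a_ji = 2 or 3), the diagram is a chain of 7 nodes with a double edge at one end; the terminal node there is the unique short simple root (B_7). One simple-root ordering that puts it in standard form is (alpha_3, alpha_1, alpha_4, alpha_2, alpha_7, alpha_5, alpha_6). So the algebra is type B_7, i.e. so(15).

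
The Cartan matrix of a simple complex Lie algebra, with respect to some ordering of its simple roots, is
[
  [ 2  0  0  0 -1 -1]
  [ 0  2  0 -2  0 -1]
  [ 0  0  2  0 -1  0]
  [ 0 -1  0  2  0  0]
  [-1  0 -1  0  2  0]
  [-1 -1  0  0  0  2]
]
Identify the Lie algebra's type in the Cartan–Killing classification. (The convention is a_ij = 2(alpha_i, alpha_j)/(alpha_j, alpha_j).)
The matrix has rank 6 with 2's on the diagonal. Reading the off-diagonal entries as Dynkin edges (a single edge where a_ij = a_ji = -1; a double or triple edge where a_ij * a_ji = 2 or 3), the diagram is a chain of 6 nodes with a double edge at one end; the terminal node there is the unique short simple root (B_6). One simple-root ordering that puts it in standard form is (alpha_3, alpha_5, alpha_1, alpha_6, alpha_2, alpha_4). So the algebra is type B_6, i.e. so(13).

B6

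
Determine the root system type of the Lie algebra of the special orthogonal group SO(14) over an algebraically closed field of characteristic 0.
This is so(14) with 14 even, which has dimension 14(14-1)/2 = 91 and rank 14/2 = 7. In the classification of classical Lie algebras, the orthogonal algebra so(2n) in an even number of variables has type D_n; here n = 7, so the Dynkin diagram is a chain of 5 nodes with a fork of two nodes at one end (D_7). Hence the type is D_7.

D_7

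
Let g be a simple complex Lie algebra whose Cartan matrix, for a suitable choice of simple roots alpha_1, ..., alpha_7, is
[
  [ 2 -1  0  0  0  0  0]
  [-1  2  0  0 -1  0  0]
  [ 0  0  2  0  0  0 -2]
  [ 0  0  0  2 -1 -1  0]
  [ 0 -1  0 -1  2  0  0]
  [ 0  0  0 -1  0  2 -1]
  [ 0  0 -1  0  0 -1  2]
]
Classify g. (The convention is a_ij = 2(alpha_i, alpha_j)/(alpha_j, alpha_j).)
type C_7

The matrix has rank 7 with 2's on the diagonal. Reading the off-diagonal entries as Dynkin edges (a single edge where a_ij = a_ji = -1; a double or triple edge where a_ij * a_ji = 2 or 3), the diagram is a chain of 7 nodes with a double edge at one end; the terminal node there is the unique long simple root (C_7). One simple-root ordering that puts it in standard form is (alpha_1, alpha_2, alpha_5, alpha_4, alpha_6, alpha_7, alpha_3). So the algebra is type C_7, i.e. sp(14).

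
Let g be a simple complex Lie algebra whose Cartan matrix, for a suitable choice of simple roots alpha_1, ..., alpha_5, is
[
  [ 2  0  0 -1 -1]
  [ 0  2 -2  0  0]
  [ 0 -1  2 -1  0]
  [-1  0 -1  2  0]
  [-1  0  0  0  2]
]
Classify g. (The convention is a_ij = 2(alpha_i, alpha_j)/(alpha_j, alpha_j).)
C_5 (sp(10))

The matrix has rank 5 with 2's on the diagonal. Reading the off-diagonal entries as Dynkin edges (a single edge where a_ij = a_ji = -1; a double or triple edge where a_ij * a_ji = 2 or 3), the diagram is a chain of 5 nodes with a double edge at one end; the terminal node there is the unique long simple root (C_5). One simple-root ordering that puts it in standard form is (alpha_5, alpha_1, alpha_4, alpha_3, alpha_2). So the algebra is type C_5, i.e. sp(10).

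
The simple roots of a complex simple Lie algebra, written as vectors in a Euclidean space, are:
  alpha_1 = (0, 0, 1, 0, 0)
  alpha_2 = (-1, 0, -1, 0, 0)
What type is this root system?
Compute the Cartan integers a_ij = 2(alpha_i, alpha_j)/(alpha_j, alpha_j); the resulting 2x2 Cartan matrix is
[[2, -1], [-2, 2]].
The roots have two lengths (squared-length ratio 2:1); the short ones are alpha_{1}. The associated Dynkin diagram is a chain of 2 nodes with a double edge at one end; the terminal node there is the unique short simple root (B_2), so the type is B_2 (the algebra so(5)).

type B_2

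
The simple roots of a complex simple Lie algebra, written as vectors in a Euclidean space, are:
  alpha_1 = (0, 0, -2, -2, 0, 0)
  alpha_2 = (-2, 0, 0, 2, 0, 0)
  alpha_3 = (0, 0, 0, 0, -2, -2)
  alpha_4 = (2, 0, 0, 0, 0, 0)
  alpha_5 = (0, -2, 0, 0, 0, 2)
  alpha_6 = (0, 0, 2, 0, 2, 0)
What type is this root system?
B6

Compute the Cartan integers a_ij = 2(alpha_i, alpha_j)/(alpha_j, alpha_j); the resulting 6x6 Cartan matrix is
[[2, -1, 0, 0, 0, -1], [-1, 2, 0, -2, 0, 0], [0, 0, 2, 0, -1, -1], [0, -1, 0, 2, 0, 0], [0, 0, -1, 0, 2, 0], [-1, 0, -1, 0, 0, 2]].
The roots have two lengths (squared-length ratio 2:1); the short ones are alpha_{4}. The associated Dynkin diagram is a chain of 6 nodes with a double edge at one end; the terminal node there is the unique short simple root (B_6), so the type is B_6 (the algebra so(13)).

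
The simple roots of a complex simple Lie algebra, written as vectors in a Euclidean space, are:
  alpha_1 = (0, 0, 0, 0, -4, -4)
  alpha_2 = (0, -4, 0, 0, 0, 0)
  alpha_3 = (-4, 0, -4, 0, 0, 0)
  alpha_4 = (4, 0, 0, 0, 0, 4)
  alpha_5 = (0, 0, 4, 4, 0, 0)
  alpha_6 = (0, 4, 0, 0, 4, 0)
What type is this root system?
Compute the Cartan integers a_ij = 2(alpha_i, alpha_j)/(alpha_j, alpha_j); the resulting 6x6 Cartan matrix is
[[2, 0, 0, -1, 0, -1], [0, 2, 0, 0, 0, -1], [0, 0, 2, -1, -1, 0], [-1, 0, -1, 2, 0, 0], [0, 0, -1, 0, 2, 0], [-1, -2, 0, 0, 0, 2]].
The roots have two lengths (squared-length ratio 2:1); the short ones are alpha_{2}. The associated Dynkin diagram is a chain of 6 nodes with a double edge at one end; the terminal node there is the unique short simple root (B_6), so the type is B_6 (the algebra so(13)).

type B_6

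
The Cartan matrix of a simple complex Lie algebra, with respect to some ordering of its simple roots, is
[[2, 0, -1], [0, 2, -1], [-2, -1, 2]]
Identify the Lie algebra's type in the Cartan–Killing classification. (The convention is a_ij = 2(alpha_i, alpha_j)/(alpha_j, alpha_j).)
The matrix has rank 3 with 2's on the diagonal. Reading the off-diagonal entries as Dynkin edges (a single edge where a_ij = a_ji = -1; a double or triple edge where a_ij * a_ji = 2 or 3), the diagram is a chain of 3 nodes with a double edge at one end; the terminal node there is the unique short simple root (B_3). One simple-root ordering that puts it in standard form is (alpha_2, alpha_3, alpha_1). So the algebra is type B_3, i.e. so(7).

B_3 (so(7))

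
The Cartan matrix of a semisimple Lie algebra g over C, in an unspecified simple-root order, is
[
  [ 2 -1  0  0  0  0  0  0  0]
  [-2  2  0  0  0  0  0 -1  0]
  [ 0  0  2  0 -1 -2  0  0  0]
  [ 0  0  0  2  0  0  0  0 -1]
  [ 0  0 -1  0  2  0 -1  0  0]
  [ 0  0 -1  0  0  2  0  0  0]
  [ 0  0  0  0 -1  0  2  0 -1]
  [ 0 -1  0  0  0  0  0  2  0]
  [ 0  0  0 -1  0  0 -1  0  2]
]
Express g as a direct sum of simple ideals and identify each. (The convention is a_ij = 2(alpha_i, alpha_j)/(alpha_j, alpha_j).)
B_3 (so(7)) + B_6 (so(13))

The diagram associated to this matrix has two connected components: the simple roots {alpha_1, alpha_2, alpha_8} form a chain of 3 nodes with a double edge at one end; the terminal node there is the unique short simple root (B_3), and {alpha_3, alpha_4, alpha_5, alpha_6, alpha_7, alpha_9} form a chain of 6 nodes with a double edge at one end; the terminal node there is the unique short simple root (B_6). A semisimple Lie algebra decomposes uniquely as the direct sum of simple ideals, one per connected component of its Dynkin diagram, so g ≅ B_3 ⊕ B_6 (dimension 21 + 78 = 99).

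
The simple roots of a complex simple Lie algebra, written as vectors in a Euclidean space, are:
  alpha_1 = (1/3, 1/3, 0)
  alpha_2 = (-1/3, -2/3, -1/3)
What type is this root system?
Compute the Cartan integers a_ij = 2(alpha_i, alpha_j)/(alpha_j, alpha_j); the resulting 2x2 Cartan matrix is
[[2, -1], [-3, 2]].
The roots have two lengths (squared-length ratio 3:1); the short ones are alpha_{1}. The associated Dynkin diagram is two nodes joined by a triple edge (G_2), so the type is G_2.

G_2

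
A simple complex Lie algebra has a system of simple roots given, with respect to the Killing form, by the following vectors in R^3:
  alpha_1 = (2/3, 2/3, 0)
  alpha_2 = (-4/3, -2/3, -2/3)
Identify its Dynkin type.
G_2

Compute the Cartan integers a_ij = 2(alpha_i, alpha_j)/(alpha_j, alpha_j); the resulting 2x2 Cartan matrix is
[[2, -1], [-3, 2]].
The roots have two lengths (squared-length ratio 3:1); the short ones are alpha_{1}. The associated Dynkin diagram is two nodes joined by a triple edge (G_2), so the type is G_2.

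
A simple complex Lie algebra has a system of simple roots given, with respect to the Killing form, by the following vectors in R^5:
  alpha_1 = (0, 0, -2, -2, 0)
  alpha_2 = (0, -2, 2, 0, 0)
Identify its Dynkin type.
A_2

Compute the Cartan integers a_ij = 2(alpha_i, alpha_j)/(alpha_j, alpha_j); the resulting 2x2 Cartan matrix is
[[2, -1], [-1, 2]].
All simple roots have the same length, so the diagram is simply laced. The associated Dynkin diagram is a chain of 2 nodes with single edges (A_2), so the type is A_2 (the algebra sl(3)).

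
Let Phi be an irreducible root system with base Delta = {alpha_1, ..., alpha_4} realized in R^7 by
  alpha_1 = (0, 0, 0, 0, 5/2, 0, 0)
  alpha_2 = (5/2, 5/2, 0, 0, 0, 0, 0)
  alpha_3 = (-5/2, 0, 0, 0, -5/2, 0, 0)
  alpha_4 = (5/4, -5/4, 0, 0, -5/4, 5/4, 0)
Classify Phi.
type F_4

Compute the Cartan integers a_ij = 2(alpha_i, alpha_j)/(alpha_j, alpha_j); the resulting 4x4 Cartan matrix is
[[2, 0, -1, -1], [0, 2, -1, 0], [-2, -1, 2, 0], [-1, 0, 0, 2]].
The roots have two lengths (squared-length ratio 2:1); the short ones are alpha_{1,4}. The associated Dynkin diagram is a chain of 4 nodes with a double edge between the middle two (F_4), so the type is F_4.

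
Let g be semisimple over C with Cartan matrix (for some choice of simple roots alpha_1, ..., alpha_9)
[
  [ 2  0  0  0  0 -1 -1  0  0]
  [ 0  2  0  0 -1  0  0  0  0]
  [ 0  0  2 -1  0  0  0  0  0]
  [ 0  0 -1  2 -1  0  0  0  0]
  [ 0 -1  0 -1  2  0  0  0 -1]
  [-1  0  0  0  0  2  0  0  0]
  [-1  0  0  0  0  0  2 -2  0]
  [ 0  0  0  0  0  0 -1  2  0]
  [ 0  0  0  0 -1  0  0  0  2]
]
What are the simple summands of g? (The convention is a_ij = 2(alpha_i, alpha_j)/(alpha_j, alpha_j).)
B_4 + D_5

The diagram associated to this matrix has two connected components: the simple roots {alpha_1, alpha_6, alpha_7, alpha_8} form a chain of 4 nodes with a double edge at one end; the terminal node there is the unique short simple root (B_4), and {alpha_2, alpha_3, alpha_4, alpha_5, alpha_9} form a chain of 3 nodes with a fork of two nodes at one end (D_5). A semisimple Lie algebra decomposes uniquely as the direct sum of simple ideals, one per connected component of its Dynkin diagram, so g ≅ B_4 ⊕ D_5 (dimension 36 + 45 = 81).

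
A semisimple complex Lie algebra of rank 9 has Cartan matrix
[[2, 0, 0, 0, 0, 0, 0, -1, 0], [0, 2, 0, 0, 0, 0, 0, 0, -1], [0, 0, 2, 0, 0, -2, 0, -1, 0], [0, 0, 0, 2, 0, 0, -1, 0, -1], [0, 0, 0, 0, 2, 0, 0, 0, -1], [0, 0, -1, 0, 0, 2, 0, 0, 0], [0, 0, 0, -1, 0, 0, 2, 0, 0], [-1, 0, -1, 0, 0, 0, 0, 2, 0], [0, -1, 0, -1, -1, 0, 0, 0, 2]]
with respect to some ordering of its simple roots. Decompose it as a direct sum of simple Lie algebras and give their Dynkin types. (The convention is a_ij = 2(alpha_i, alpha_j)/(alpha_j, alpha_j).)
The diagram associated to this matrix has two connected components: the simple roots {alpha_1, alpha_3, alpha_6, alpha_8} form a chain of 4 nodes with a double edge at one end; the terminal node there is the unique short simple root (B_4), and {alpha_2, alpha_4, alpha_5, alpha_7, alpha_9} form a chain of 3 nodes with a fork of two nodes at one end (D_5). A semisimple Lie algebra decomposes uniquely as the direct sum of simple ideals, one per connected component of its Dynkin diagram, so g ≅ B_4 ⊕ D_5 (dimension 36 + 45 = 81).

B_4 + D_5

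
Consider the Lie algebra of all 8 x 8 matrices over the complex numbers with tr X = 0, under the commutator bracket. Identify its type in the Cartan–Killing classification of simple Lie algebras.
This is sl(8), which has dimension 8^2 - 1 = 63 and rank 8 - 1 = 7 (a Cartan subalgebra is the diagonal traceless matrices). In the classification of classical Lie algebras, the special linear algebra sl(n+1) has type A_n; here n = 7, so the Dynkin diagram is a chain of 7 nodes with single edges (A_7). Hence the type is A_7.

A_7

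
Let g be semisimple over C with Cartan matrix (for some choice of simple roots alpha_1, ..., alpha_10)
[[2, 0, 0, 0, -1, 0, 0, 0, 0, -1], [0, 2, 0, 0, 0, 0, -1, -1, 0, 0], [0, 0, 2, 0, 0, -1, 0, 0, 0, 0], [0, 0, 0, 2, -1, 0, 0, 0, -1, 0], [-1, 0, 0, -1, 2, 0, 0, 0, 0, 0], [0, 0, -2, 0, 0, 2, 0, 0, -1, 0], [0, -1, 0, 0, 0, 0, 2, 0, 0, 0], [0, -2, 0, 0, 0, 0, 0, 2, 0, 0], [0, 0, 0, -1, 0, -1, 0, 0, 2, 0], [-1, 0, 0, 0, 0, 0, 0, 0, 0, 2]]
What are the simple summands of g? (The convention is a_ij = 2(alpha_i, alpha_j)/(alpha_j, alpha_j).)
The diagram associated to this matrix has two connected components: the simple roots {alpha_1, alpha_3, alpha_4, alpha_5, alpha_6, alpha_9, alpha_10} form a chain of 7 nodes with a double edge at one end; the terminal node there is the unique short simple root (B_7), and {alpha_2, alpha_7, alpha_8} form a chain of 3 nodes with a double edge at one end; the terminal node there is the unique long simple root (C_3). A semisimple Lie algebra decomposes uniquely as the direct sum of simple ideals, one per connected component of its Dynkin diagram, so g ≅ B_7 ⊕ C_3 (dimension 105 + 21 = 126).

B_7 (so(15)) ⊕ C_3 (sp(6))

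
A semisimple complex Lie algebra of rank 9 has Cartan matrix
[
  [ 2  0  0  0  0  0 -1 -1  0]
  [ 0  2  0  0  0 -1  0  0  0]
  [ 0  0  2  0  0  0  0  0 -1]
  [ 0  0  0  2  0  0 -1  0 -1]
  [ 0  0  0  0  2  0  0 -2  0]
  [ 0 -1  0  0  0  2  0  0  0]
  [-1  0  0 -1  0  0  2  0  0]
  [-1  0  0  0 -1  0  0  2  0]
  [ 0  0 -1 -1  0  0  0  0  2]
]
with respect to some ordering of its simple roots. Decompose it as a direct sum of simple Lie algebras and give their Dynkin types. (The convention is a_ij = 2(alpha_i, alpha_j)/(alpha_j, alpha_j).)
A_2 (sl(3)) ⊕ C_7 (sp(14))

The diagram associated to this matrix has two connected components: the simple roots {alpha_2, alpha_6} form a chain of 2 nodes with single edges (A_2), and {alpha_1, alpha_3, alpha_4, alpha_5, alpha_7, alpha_8, alpha_9} form a chain of 7 nodes with a double edge at one end; the terminal node there is the unique long simple root (C_7). A semisimple Lie algebra decomposes uniquely as the direct sum of simple ideals, one per connected component of its Dynkin diagram, so g ≅ A_2 ⊕ C_7 (dimension 8 + 105 = 113).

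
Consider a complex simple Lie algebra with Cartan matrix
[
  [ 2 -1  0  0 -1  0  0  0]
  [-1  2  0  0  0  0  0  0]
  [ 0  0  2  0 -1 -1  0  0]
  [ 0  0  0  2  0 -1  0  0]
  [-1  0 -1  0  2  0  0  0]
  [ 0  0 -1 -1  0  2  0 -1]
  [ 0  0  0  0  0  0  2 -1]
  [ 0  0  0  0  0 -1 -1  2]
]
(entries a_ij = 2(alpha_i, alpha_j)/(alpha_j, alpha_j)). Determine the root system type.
The matrix has rank 8 with 2's on the diagonal. Reading the off-diagonal entries as Dynkin edges (a single edge where a_ij = a_ji = -1; a double or triple edge where a_ij * a_ji = 2 or 3), the diagram is a chain of 7 nodes with one extra node attached to the third node from one end (E_8). One simple-root ordering that puts it in standard form is (alpha_7, alpha_4, alpha_8, alpha_6, alpha_3, alpha_5, alpha_1, alpha_2). So the algebra is type E_8.

E_8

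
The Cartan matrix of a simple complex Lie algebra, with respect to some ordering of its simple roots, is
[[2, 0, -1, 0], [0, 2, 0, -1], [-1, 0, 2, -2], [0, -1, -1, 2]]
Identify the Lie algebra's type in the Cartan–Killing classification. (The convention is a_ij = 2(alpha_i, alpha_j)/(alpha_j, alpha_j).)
The matrix has rank 4 with 2's on the diagonal. Reading the off-diagonal entries as Dynkin edges (a single edge where a_ij = a_ji = -1; a double or triple edge where a_ij * a_ji = 2 or 3), the diagram is a chain of 4 nodes with a double edge between the middle two (F_4). One simple-root ordering that puts it in standard form is (alpha_1, alpha_3, alpha_4, alpha_2). So the algebra is type F_4.

F_4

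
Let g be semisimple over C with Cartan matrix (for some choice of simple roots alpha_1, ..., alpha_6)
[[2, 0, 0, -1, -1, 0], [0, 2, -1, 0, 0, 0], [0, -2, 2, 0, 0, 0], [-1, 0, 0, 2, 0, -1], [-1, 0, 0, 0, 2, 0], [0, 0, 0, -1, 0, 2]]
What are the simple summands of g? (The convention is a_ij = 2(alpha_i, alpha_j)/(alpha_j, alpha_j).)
The diagram associated to this matrix has two connected components: the simple roots {alpha_1, alpha_4, alpha_5, alpha_6} form a chain of 4 nodes with single edges (A_4), and {alpha_2, alpha_3} form a chain of 2 nodes with a double edge at one end; the terminal node there is the unique short simple root (B_2). A semisimple Lie algebra decomposes uniquely as the direct sum of simple ideals, one per connected component of its Dynkin diagram, so g ≅ A_4 ⊕ B_2 (dimension 24 + 10 = 34).

type A_4 + type B_2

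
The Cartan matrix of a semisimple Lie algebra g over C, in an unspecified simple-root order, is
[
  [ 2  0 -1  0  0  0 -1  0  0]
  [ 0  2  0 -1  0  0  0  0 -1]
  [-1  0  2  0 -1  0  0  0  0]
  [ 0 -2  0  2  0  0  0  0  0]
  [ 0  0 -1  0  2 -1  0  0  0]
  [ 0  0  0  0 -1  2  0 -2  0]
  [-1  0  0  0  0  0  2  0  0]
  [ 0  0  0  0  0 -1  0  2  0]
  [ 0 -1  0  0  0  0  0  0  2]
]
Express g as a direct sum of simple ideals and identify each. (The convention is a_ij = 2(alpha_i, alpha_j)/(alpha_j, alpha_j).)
The diagram associated to this matrix has two connected components: the simple roots {alpha_1, alpha_3, alpha_5, alpha_6, alpha_7, alpha_8} form a chain of 6 nodes with a double edge at one end; the terminal node there is the unique short simple root (B_6), and {alpha_2, alpha_4, alpha_9} form a chain of 3 nodes with a double edge at one end; the terminal node there is the unique long simple root (C_3). A semisimple Lie algebra decomposes uniquely as the direct sum of simple ideals, one per connected component of its Dynkin diagram, so g ≅ B_6 ⊕ C_3 (dimension 78 + 21 = 99).

B_6 (so(13)) ⊕ C_3 (sp(6))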